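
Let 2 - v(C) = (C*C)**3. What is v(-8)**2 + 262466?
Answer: 68718690630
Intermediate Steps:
v(C) = 2 - C**6 (v(C) = 2 - (C*C)**3 = 2 - (C**2)**3 = 2 - C**6)
v(-8)**2 + 262466 = (2 - 1*(-8)**6)**2 + 262466 = (2 - 1*262144)**2 + 262466 = (2 - 262144)**2 + 262466 = (-262142)**2 + 262466 = 68718428164 + 262466 = 68718690630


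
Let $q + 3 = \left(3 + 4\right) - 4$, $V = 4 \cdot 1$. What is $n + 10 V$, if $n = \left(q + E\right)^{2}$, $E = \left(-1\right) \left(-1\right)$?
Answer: $41$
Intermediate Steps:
$V = 4$
$E = 1$
$q = 0$ ($q = -3 + \left(\left(3 + 4\right) - 4\right) = -3 + \left(7 - 4\right) = -3 + 3 = 0$)
$n = 1$ ($n = \left(0 + 1\right)^{2} = 1^{2} = 1$)
$n + 10 V = 1 + 10 \cdot 4 = 1 + 40 = 41$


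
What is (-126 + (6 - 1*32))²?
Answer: 23104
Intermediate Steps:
(-126 + (6 - 1*32))² = (-126 + (6 - 32))² = (-126 - 26)² = (-152)² = 23104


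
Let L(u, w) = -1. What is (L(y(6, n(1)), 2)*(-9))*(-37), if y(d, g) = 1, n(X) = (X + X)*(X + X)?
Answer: -333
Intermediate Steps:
n(X) = 4*X² (n(X) = (2*X)*(2*X) = 4*X²)
(L(y(6, n(1)), 2)*(-9))*(-37) = -1*(-9)*(-37) = 9*(-37) = -333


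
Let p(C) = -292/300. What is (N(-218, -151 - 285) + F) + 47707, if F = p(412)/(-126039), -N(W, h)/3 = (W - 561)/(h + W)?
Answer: 98304247255889/2060737650 ≈ 47703.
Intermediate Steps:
p(C) = -73/75 (p(C) = -292*1/300 = -73/75)
N(W, h) = -3*(-561 + W)/(W + h) (N(W, h) = -3*(W - 561)/(h + W) = -3*(-561 + W)/(W + h))
F = 73/9452925 (F = -73/75/(-126039) = -73/75*(-1/126039) = 73/9452925 ≈ 7.7225e-6)
(N(-218, -151 - 285) + F) + 47707 = (3*(561 - 1*(-218))/(-218 + (-151 - 285)) + 73/9452925) + 47707 = (3*(561 + 218)/(-218 - 436) + 73/9452925) + 47707 = (3*779/(-654) + 73/9452925) + 47707 = (3*(-1/654)*779 + 73/9452925) + 47707 = (-779/218 + 73/9452925) + 47707 = -7363812661/2060737650 + 47707 = 98304247255889/2060737650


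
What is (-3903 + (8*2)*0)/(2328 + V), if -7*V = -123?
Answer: -9107/5473 ≈ -1.6640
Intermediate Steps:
V = 123/7 (V = -1/7*(-123) = 123/7 ≈ 17.571)
(-3903 + (8*2)*0)/(2328 + V) = (-3903 + (8*2)*0)/(2328 + 123/7) = (-3903 + 16*0)/(16419/7) = (-3903 + 0)*(7/16419) = -3903*7/16419 = -9107/5473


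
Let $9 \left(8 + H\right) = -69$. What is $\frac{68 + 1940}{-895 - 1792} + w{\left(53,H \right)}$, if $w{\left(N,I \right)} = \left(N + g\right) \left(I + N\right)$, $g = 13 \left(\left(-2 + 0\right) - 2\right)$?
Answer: $\frac{294920}{8061} \approx 36.586$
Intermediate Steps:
$H = - \frac{47}{3}$ ($H = -8 + \frac{1}{9} \left(-69\right) = -8 - \frac{23}{3} = - \frac{47}{3} \approx -15.667$)
$g = -52$ ($g = 13 \left(-2 - 2\right) = 13 \left(-4\right) = -52$)
$w{\left(N,I \right)} = \left(-52 + N\right) \left(I + N\right)$ ($w{\left(N,I \right)} = \left(N - 52\right) \left(I + N\right) = \left(-52 + N\right) \left(I + N\right)$)
$\frac{68 + 1940}{-895 - 1792} + w{\left(53,H \right)} = \frac{68 + 1940}{-895 - 1792} - \left(\frac{8315}{3} - 2809\right) = \frac{2008}{-2687} + \left(2809 + \frac{2444}{3} - 2756 - \frac{2491}{3}\right) = 2008 \left(- \frac{1}{2687}\right) + \frac{112}{3} = - \frac{2008}{2687} + \frac{112}{3} = \frac{294920}{8061}$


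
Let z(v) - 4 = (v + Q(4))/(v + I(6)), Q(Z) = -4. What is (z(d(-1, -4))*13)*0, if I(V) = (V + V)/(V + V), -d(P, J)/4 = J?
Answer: 0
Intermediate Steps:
d(P, J) = -4*J
I(V) = 1 (I(V) = (2*V)/((2*V)) = (2*V)*(1/(2*V)) = 1)
z(v) = 4 + (-4 + v)/(1 + v) (z(v) = 4 + (v - 4)/(v + 1) = 4 + (-4 + v)/(1 + v))
(z(d(-1, -4))*13)*0 = ((5*(-4*(-4))/(1 - 4*(-4)))*13)*0 = ((5*16/(1 + 16))*13)*0 = ((5*16/17)*13)*0 = ((5*16*(1/17))*13)*0 = ((80/17)*13)*0 = (1040/17)*0 = 0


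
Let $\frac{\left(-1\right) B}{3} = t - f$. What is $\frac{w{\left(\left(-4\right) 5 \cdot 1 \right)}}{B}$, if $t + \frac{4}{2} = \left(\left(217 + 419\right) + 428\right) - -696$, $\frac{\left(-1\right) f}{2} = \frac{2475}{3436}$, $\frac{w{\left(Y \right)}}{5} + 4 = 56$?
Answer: $- \frac{446680}{9068157} \approx -0.049258$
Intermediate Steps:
$w{\left(Y \right)} = 260$ ($w{\left(Y \right)} = -20 + 5 \cdot 56 = -20 + 280 = 260$)
$f = - \frac{2475}{1718}$ ($f = - 2 \cdot \frac{2475}{3436} = - 2 \cdot 2475 \cdot \frac{1}{3436} = \left(-2\right) \frac{2475}{3436} = - \frac{2475}{1718} \approx -1.4406$)
$t = 1758$ ($t = -2 + \left(\left(\left(217 + 419\right) + 428\right) - -696\right) = -2 + \left(\left(636 + 428\right) + 696\right) = -2 + \left(1064 + 696\right) = -2 + 1760 = 1758$)
$B = - \frac{9068157}{1718}$ ($B = - 3 \left(1758 - - \frac{2475}{1718}\right) = - 3 \left(1758 + \frac{2475}{1718}\right) = \left(-3\right) \frac{3022719}{1718} = - \frac{9068157}{1718} \approx -5278.3$)
$\frac{w{\left(\left(-4\right) 5 \cdot 1 \right)}}{B} = \frac{260}{- \frac{9068157}{1718}} = 260 \left(- \frac{1718}{9068157}\right) = - \frac{446680}{9068157}$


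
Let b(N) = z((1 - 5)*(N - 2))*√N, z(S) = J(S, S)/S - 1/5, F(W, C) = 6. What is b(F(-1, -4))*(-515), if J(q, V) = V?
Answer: -412*√6 ≈ -1009.2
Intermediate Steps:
z(S) = ⅘ (z(S) = S/S - 1/5 = 1 - 1*⅕ = 1 - ⅕ = ⅘)
b(N) = 4*√N/5
b(F(-1, -4))*(-515) = (4*√6/5)*(-515) = -412*√6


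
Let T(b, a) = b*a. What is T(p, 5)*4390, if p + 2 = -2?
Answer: -87800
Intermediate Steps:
p = -4 (p = -2 - 2 = -4)
T(b, a) = a*b
T(p, 5)*4390 = (5*(-4))*4390 = -20*4390 = -87800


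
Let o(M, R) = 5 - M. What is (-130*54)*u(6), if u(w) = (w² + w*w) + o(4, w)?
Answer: -512460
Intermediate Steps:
u(w) = 1 + 2*w² (u(w) = (w² + w*w) + (5 - 1*4) = (w² + w²) + (5 - 4) = 2*w² + 1 = 1 + 2*w²)
(-130*54)*u(6) = (-130*54)*(1 + 2*6²) = -7020*(1 + 2*36) = -7020*(1 + 72) = -7020*73 = -512460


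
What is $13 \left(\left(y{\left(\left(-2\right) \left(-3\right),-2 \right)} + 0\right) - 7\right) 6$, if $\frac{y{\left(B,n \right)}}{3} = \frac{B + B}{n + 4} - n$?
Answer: $1326$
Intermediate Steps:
$y{\left(B,n \right)} = - 3 n + \frac{6 B}{4 + n}$ ($y{\left(B,n \right)} = 3 \left(\frac{B + B}{n + 4} - n\right) = 3 \left(\frac{2 B}{4 + n} - n\right) = 3 \left(- n + \frac{2 B}{4 + n}\right) = - 3 n + \frac{6 B}{4 + n}$)
$13 \left(\left(y{\left(\left(-2\right) \left(-3\right),-2 \right)} + 0\right) - 7\right) 6 = 13 \left(\left(\frac{3 \left(- \left(-2\right)^{2} - -8 + 2 \left(\left(-2\right) \left(-3\right)\right)\right)}{4 - 2} + 0\right) - 7\right) 6 = 13 \left(\left(\frac{3 \left(\left(-1\right) 4 + 8 + 2 \cdot 6\right)}{2} + 0\right) - 7\right) 6 = 13 \left(\left(3 \cdot \frac{1}{2} \left(-4 + 8 + 12\right) + 0\right) - 7\right) 6 = 13 \left(\left(3 \cdot \frac{1}{2} \cdot 16 + 0\right) - 7\right) 6 = 13 \left(\left(24 + 0\right) - 7\right) 6 = 13 \left(24 - 7\right) 6 = 13 \cdot 17 \cdot 6 = 221 \cdot 6 = 1326$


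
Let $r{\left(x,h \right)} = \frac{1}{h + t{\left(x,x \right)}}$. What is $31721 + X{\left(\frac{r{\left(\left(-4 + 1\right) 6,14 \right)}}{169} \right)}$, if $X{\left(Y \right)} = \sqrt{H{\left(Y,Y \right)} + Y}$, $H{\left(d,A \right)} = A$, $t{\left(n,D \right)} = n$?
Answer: $31721 + \frac{i \sqrt{2}}{26} \approx 31721.0 + 0.054393 i$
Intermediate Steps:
$r{\left(x,h \right)} = \frac{1}{h + x}$
$X{\left(Y \right)} = \sqrt{2} \sqrt{Y}$ ($X{\left(Y \right)} = \sqrt{Y + Y} = \sqrt{2 Y} = \sqrt{2} \sqrt{Y}$)
$31721 + X{\left(\frac{r{\left(\left(-4 + 1\right) 6,14 \right)}}{169} \right)} = 31721 + \sqrt{2} \sqrt{\frac{1}{\left(14 + \left(-4 + 1\right) 6\right) 169}} = 31721 + \sqrt{2} \sqrt{\frac{1}{14 - 18} \cdot \frac{1}{169}} = 31721 + \sqrt{2} \sqrt{\frac{1}{-4} \cdot \frac{1}{169}} = 31721 + \sqrt{2} \sqrt{\left(- \frac{1}{4}\right) \frac{1}{169}} = 31721 + \sqrt{2} \sqrt{- \frac{1}{676}} = 31721 + \sqrt{2} \frac{i}{26} = 31721 + \frac{i \sqrt{2}}{26}$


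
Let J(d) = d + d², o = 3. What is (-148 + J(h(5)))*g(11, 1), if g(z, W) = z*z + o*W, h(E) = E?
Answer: -14632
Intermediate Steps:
g(z, W) = z² + 3*W (g(z, W) = z*z + 3*W = z² + 3*W)
(-148 + J(h(5)))*g(11, 1) = (-148 + 5*(1 + 5))*(11² + 3*1) = (-148 + 5*6)*(121 + 3) = (-148 + 30)*124 = -118*124 = -14632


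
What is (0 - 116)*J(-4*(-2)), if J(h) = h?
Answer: -928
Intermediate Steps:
(0 - 116)*J(-4*(-2)) = (0 - 116)*(-4*(-2)) = -116*8 = -928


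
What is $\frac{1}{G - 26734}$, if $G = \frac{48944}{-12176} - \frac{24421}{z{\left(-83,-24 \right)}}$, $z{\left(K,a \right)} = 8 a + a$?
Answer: $- \frac{164376}{4376504347} \approx -3.7559 \cdot 10^{-5}$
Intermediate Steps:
$z{\left(K,a \right)} = 9 a$
$G = \frac{17923637}{164376}$ ($G = \frac{48944}{-12176} - \frac{24421}{9 \left(-24\right)} = 48944 \left(- \frac{1}{12176}\right) - \frac{24421}{-216} = - \frac{3059}{761} - - \frac{24421}{216} = - \frac{3059}{761} + \frac{24421}{216} = \frac{17923637}{164376} \approx 109.04$)
$\frac{1}{G - 26734} = \frac{1}{\frac{17923637}{164376} - 26734} = \frac{1}{- \frac{4376504347}{164376}} = - \frac{164376}{4376504347}$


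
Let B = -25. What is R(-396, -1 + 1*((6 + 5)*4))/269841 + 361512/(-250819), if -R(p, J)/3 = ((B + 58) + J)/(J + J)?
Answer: -32517141518/22560416593 ≈ -1.4413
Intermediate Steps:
R(p, J) = -3*(33 + J)/(2*J) (R(p, J) = -3*((-25 + 58) + J)/(J + J) = -3*(33 + J)/(2*J))
R(-396, -1 + 1*((6 + 5)*4))/269841 + 361512/(-250819) = (3*(-33 - (-1 + 1*((6 + 5)*4)))/(2*(-1 + 1*((6 + 5)*4))))/269841 + 361512/(-250819) = (3*(-33 - (-1 + 1*(11*4)))/(2*(-1 + 1*(11*4))))*(1/269841) + 361512*(-1/250819) = (3*(-33 - (-1 + 1*44))/(2*(-1 + 1*44)))*(1/269841) - 361512/250819 = (3*(-33 - (-1 + 44))/(2*(-1 + 44)))*(1/269841) - 361512/250819 = ((3/2)*(-33 - 1*43)/43)*(1/269841) - 361512/250819 = ((3/2)*(1/43)*(-33 - 43))*(1/269841) - 361512/250819 = ((3/2)*(1/43)*(-76))*(1/269841) - 361512/250819 = -114/43*1/269841 - 361512/250819 = -38/3867721 - 361512/250819 = -32517141518/22560416593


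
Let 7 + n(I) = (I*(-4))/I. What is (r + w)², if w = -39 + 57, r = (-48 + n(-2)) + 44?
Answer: 9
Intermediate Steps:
n(I) = -11 (n(I) = -7 + (I*(-4))/I = -7 + (-4*I)/I = -7 - 4 = -11)
r = -15 (r = (-48 - 11) + 44 = -59 + 44 = -15)
w = 18
(r + w)² = (-15 + 18)² = 3² = 9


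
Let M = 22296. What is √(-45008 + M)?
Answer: 2*I*√5678 ≈ 150.71*I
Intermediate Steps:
√(-45008 + M) = √(-45008 + 22296) = √(-22712) = 2*I*√5678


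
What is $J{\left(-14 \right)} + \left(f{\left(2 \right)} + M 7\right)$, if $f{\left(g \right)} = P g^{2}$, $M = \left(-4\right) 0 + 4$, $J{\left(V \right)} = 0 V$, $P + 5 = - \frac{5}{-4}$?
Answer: $13$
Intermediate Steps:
$P = - \frac{15}{4}$ ($P = -5 - \frac{5}{-4} = -5 - - \frac{5}{4} = -5 + \frac{5}{4} = - \frac{15}{4} \approx -3.75$)
$J{\left(V \right)} = 0$
$M = 4$ ($M = 0 + 4 = 4$)
$f{\left(g \right)} = - \frac{15 g^{2}}{4}$
$J{\left(-14 \right)} + \left(f{\left(2 \right)} + M 7\right) = 0 + \left(- \frac{15 \cdot 2^{2}}{4} + 4 \cdot 7\right) = 0 + \left(\left(- \frac{15}{4}\right) 4 + 28\right) = 0 + \left(-15 + 28\right) = 0 + 13 = 13$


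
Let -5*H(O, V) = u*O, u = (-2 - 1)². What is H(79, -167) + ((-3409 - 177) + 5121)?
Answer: 6964/5 ≈ 1392.8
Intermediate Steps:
u = 9 (u = (-3)² = 9)
H(O, V) = -9*O/5
H(79, -167) + ((-3409 - 177) + 5121) = -9/5*79 + ((-3409 - 177) + 5121) = -711/5 + (-3586 + 5121) = -711/5 + 1535 = 6964/5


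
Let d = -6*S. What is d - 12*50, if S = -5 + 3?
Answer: -588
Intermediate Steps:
S = -2
d = 12 (d = -6*(-2) = 12)
d - 12*50 = 12 - 12*50 = 12 - 600 = -588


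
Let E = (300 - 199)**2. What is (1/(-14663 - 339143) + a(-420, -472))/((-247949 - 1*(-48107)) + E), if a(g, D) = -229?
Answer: 81021575/67096123646 ≈ 0.0012075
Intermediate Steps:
E = 10201 (E = 101**2 = 10201)
(1/(-14663 - 339143) + a(-420, -472))/((-247949 - 1*(-48107)) + E) = (1/(-14663 - 339143) - 229)/((-247949 - 1*(-48107)) + 10201) = (1/(-353806) - 229)/((-247949 + 48107) + 10201) = (-1/353806 - 229)/(-199842 + 10201) = -81021575/353806/(-189641) = -81021575/353806*(-1/189641) = 81021575/67096123646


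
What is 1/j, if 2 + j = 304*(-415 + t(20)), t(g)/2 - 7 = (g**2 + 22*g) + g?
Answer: 1/400974 ≈ 2.4939e-6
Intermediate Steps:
t(g) = 14 + 2*g**2 + 46*g (t(g) = 14 + 2*((g**2 + 22*g) + g) = 14 + 2*(g**2 + 23*g) = 14 + (2*g**2 + 46*g) = 14 + 2*g**2 + 46*g)
j = 400974 (j = -2 + 304*(-415 + (14 + 2*20**2 + 46*20)) = -2 + 304*(-415 + (14 + 2*400 + 920)) = -2 + 304*(-415 + (14 + 800 + 920)) = -2 + 304*(-415 + 1734) = -2 + 304*1319 = -2 + 400976 = 400974)
1/j = 1/400974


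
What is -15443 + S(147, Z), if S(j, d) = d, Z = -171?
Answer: -15614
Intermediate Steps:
-15443 + S(147, Z) = -15443 - 171 = -15614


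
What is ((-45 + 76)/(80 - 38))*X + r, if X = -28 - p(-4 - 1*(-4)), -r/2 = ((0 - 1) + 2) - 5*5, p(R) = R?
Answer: 82/3 ≈ 27.333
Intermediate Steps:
r = 48 (r = -2*(((0 - 1) + 2) - 5*5) = -2*((-1 + 2) - 25) = -2*(1 - 25) = -2*(-24) = 48)
X = -28 (X = -28 - (-4 - 1*(-4)) = -28 - (-4 + 4) = -28 - 1*0 = -28 + 0 = -28)
((-45 + 76)/(80 - 38))*X + r = ((-45 + 76)/(80 - 38))*(-28) + 48 = (31/42)*(-28) + 48 = -62/3 + 48 = 82/3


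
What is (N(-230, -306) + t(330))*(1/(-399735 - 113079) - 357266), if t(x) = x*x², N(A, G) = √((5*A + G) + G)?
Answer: -1097342323581487500/85469 - 183211006525*I*√1762/512814 ≈ -1.2839e+13 - 1.4997e+7*I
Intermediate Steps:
N(A, G) = √(2*G + 5*A) (N(A, G) = √((G + 5*A) + G) = √(2*G + 5*A))
t(x) = x³
(N(-230, -306) + t(330))*(1/(-399735 - 113079) - 357266) = (√(2*(-306) + 5*(-230)) + 330³)*(1/(-399735 - 113079) - 357266) = (√(-612 - 1150) + 35937000)*(1/(-512814) - 357266) = (√(-1762) + 35937000)*(-1/512814 - 357266) = (I*√1762 + 35937000)*(-183211006525/512814) = (35937000 + I*√1762)*(-183211006525/512814) = -1097342323581487500/85469 - 183211006525*I*√1762/512814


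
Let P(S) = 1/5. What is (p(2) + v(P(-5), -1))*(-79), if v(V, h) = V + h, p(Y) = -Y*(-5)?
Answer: -3634/5 ≈ -726.80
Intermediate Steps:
p(Y) = 5*Y
P(S) = 1/5
(p(2) + v(P(-5), -1))*(-79) = (5*2 + (1/5 - 1))*(-79) = (10 - 4/5)*(-79) = (46/5)*(-79) = -3634/5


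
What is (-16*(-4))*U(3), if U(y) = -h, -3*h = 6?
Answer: 128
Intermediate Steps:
h = -2 (h = -⅓*6 = -2)
U(y) = 2 (U(y) = -1*(-2) = 2)
(-16*(-4))*U(3) = -16*(-4)*2 = 64*2 = 128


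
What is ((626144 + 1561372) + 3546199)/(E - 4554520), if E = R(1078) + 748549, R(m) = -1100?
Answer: -5733715/3807071 ≈ -1.5061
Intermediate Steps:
E = 747449 (E = -1100 + 748549 = 747449)
((626144 + 1561372) + 3546199)/(E - 4554520) = ((626144 + 1561372) + 3546199)/(747449 - 4554520) = (2187516 + 3546199)/(-3807071) = 5733715*(-1/3807071) = -5733715/3807071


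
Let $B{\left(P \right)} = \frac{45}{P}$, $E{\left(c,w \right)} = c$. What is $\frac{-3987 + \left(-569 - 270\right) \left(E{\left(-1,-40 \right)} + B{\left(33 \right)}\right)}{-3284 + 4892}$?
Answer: $- \frac{47213}{17688} \approx -2.6692$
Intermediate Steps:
$\frac{-3987 + \left(-569 - 270\right) \left(E{\left(-1,-40 \right)} + B{\left(33 \right)}\right)}{-3284 + 4892} = \frac{-3987 + \left(-569 - 270\right) \left(-1 + \frac{45}{33}\right)}{-3284 + 4892} = \frac{-3987 - 839 \left(-1 + 45 \cdot \frac{1}{33}\right)}{1608} = \left(-3987 - 839 \left(-1 + \frac{15}{11}\right)\right) \frac{1}{1608} = \left(-3987 - \frac{3356}{11}\right) \frac{1}{1608} = \left(- \frac{47213}{11}\right) \frac{1}{1608} = - \frac{47213}{17688}$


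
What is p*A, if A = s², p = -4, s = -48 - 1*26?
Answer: -21904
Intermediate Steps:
s = -74 (s = -48 - 26 = -74)
A = 5476 (A = (-74)² = 5476)
p*A = -4*5476 = -21904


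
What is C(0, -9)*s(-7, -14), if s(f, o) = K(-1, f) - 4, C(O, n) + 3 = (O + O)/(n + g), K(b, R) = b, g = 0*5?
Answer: 15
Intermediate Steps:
g = 0
C(O, n) = -3 + 2*O/n (C(O, n) = -3 + (O + O)/(n + 0) = -3 + (2*O)/n = -3 + 2*O/n)
s(f, o) = -5 (s(f, o) = -1 - 4 = -5)
C(0, -9)*s(-7, -14) = (-3 + 2*0/(-9))*(-5) = (-3 + 2*0*(-⅑))*(-5) = (-3 + 0)*(-5) = -3*(-5) = 15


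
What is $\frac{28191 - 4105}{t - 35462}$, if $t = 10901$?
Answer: $- \frac{24086}{24561} \approx -0.98066$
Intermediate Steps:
$\frac{28191 - 4105}{t - 35462} = \frac{28191 - 4105}{10901 - 35462} = \frac{24086}{-24561} = 24086 \left(- \frac{1}{24561}\right) = - \frac{24086}{24561}$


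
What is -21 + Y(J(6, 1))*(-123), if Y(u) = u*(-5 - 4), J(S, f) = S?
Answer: 6621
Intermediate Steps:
Y(u) = -9*u (Y(u) = u*(-9) = -9*u)
-21 + Y(J(6, 1))*(-123) = -21 - 9*6*(-123) = -21 - 54*(-123) = -21 + 6642 = 6621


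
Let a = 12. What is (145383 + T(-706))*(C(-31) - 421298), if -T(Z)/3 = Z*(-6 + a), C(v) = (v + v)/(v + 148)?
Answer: -2597536729816/39 ≈ -6.6604e+10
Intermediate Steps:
C(v) = 2*v/(148 + v) (C(v) = (2*v)/(148 + v) = 2*v/(148 + v))
T(Z) = -18*Z (T(Z) = -3*Z*(-6 + 12) = -3*Z*6 = -18*Z)
(145383 + T(-706))*(C(-31) - 421298) = (145383 - 18*(-706))*(2*(-31)/(148 - 31) - 421298) = (145383 + 12708)*(2*(-31)/117 - 421298) = 158091*(2*(-31)*(1/117) - 421298) = 158091*(-62/117 - 421298) = 158091*(-49291928/117) = -2597536729816/39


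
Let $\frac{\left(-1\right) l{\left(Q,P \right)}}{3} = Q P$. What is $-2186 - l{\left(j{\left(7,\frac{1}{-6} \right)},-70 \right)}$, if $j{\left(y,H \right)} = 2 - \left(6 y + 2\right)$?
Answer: $6634$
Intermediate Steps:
$j{\left(y,H \right)} = - 6 y$ ($j{\left(y,H \right)} = 2 - \left(2 + 6 y\right) = - 6 y$)
$l{\left(Q,P \right)} = - 3 P Q$ ($l{\left(Q,P \right)} = - 3 Q P = - 3 P Q$)
$-2186 - l{\left(j{\left(7,\frac{1}{-6} \right)},-70 \right)} = -2186 - \left(-3\right) \left(-70\right) \left(\left(-6\right) 7\right) = -2186 - \left(-3\right) \left(-70\right) \left(-42\right) = -2186 - -8820 = -2186 + 8820 = 6634$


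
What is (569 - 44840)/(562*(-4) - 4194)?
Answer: 44271/6442 ≈ 6.8722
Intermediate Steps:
(569 - 44840)/(562*(-4) - 4194) = -44271/(-2248 - 4194) = -44271/(-6442) = -44271*(-1/6442) = 44271/6442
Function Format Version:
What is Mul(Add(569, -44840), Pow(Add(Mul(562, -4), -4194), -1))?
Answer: Rational(44271, 6442) ≈ 6.8722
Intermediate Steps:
Mul(Add(569, -44840), Pow(Add(Mul(562, -4), -4194), -1)) = Mul(-44271, Pow(Add(-2248, -4194), -1)) = Mul(-44271, Pow(-6442, -1)) = Mul(-44271, Rational(-1, 6442)) = Rational(44271, 6442)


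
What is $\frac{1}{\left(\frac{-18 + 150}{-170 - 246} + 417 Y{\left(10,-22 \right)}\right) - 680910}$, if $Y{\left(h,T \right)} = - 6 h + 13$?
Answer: $- \frac{104}{72852969} \approx -1.4275 \cdot 10^{-6}$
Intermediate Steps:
$Y{\left(h,T \right)} = 13 - 6 h$
$\frac{1}{\left(\frac{-18 + 150}{-170 - 246} + 417 Y{\left(10,-22 \right)}\right) - 680910} = \frac{1}{\left(\frac{-18 + 150}{-170 - 246} + 417 \left(13 - 60\right)\right) - 680910} = \frac{1}{\left(\frac{132}{-416} + 417 \left(13 - 60\right)\right) - 680910} = \frac{1}{\left(132 \left(- \frac{1}{416}\right) + 417 \left(-47\right)\right) - 680910} = \frac{1}{\left(- \frac{33}{104} - 19599\right) - 680910} = \frac{1}{- \frac{2038329}{104} - 680910} = \frac{1}{- \frac{72852969}{104}} = - \frac{104}{72852969}$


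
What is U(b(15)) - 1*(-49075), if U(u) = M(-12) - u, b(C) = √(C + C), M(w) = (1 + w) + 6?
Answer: 49070 - √30 ≈ 49065.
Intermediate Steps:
M(w) = 7 + w
b(C) = √2*√C (b(C) = √(2*C) = √2*√C)
U(u) = -5 - u (U(u) = (7 - 12) - u = -5 - u)
U(b(15)) - 1*(-49075) = (-5 - √2*√15) - 1*(-49075) = (-5 - √30) + 49075 = 49070 - √30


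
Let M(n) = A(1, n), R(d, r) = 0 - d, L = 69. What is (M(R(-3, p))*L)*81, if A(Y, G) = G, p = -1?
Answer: 16767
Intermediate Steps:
R(d, r) = -d
M(n) = n
(M(R(-3, p))*L)*81 = (-1*(-3)*69)*81 = (3*69)*81 = 207*81 = 16767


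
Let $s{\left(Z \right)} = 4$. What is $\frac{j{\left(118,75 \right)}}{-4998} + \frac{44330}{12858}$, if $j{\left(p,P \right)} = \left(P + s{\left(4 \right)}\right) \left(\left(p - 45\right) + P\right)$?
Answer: $\frac{1978489}{1785119} \approx 1.1083$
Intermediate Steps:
$j{\left(p,P \right)} = \left(4 + P\right) \left(-45 + P + p\right)$ ($j{\left(p,P \right)} = \left(P + 4\right) \left(\left(p - 45\right) + P\right) = \left(4 + P\right) \left(\left(-45 + p\right) + P\right) = \left(4 + P\right) \left(-45 + P + p\right)$)
$\frac{j{\left(118,75 \right)}}{-4998} + \frac{44330}{12858} = \frac{-180 + 75^{2} - 3075 + 4 \cdot 118 + 75 \cdot 118}{-4998} + \frac{44330}{12858} = \left(-180 + 5625 - 3075 + 472 + 8850\right) \left(- \frac{1}{4998}\right) + 44330 \cdot \frac{1}{12858} = 11692 \left(- \frac{1}{4998}\right) + \frac{22165}{6429} = - \frac{5846}{2499} + \frac{22165}{6429} = \frac{1978489}{1785119}$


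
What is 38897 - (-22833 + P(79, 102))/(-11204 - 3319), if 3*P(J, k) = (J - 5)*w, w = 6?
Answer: 564878446/14523 ≈ 38895.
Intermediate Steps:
P(J, k) = -10 + 2*J (P(J, k) = ((J - 5)*6)/3 = ((-5 + J)*6)/3 = (-30 + 6*J)/3 = -10 + 2*J)
38897 - (-22833 + P(79, 102))/(-11204 - 3319) = 38897 - (-22833 + (-10 + 2*79))/(-11204 - 3319) = 38897 - (-22833 + (-10 + 158))/(-14523) = 38897 - (-22833 + 148)*(-1)/14523 = 38897 - (-22685)*(-1)/14523 = 38897 - 1*22685/14523 = 38897 - 22685/14523 = 564878446/14523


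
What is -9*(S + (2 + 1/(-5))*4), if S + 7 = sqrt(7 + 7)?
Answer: -9/5 - 9*sqrt(14) ≈ -35.475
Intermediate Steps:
S = -7 + sqrt(14) (S = -7 + sqrt(7 + 7) = -7 + sqrt(14) ≈ -3.2583)
-9*(S + (2 + 1/(-5))*4) = -9*((-7 + sqrt(14)) + (2 + 1/(-5))*4) = -9*((-7 + sqrt(14)) + (2 - 1/5)*4) = -9*((-7 + sqrt(14)) + (9/5)*4) = -9*((-7 + sqrt(14)) + 36/5) = -9*(1/5 + sqrt(14)) = -9/5 - 9*sqrt(14)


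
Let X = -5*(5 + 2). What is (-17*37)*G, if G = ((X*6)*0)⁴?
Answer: 0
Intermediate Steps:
X = -35 (X = -5*7 = -35)
G = 0 (G = (-35*6*0)⁴ = (-210*0)⁴ = 0⁴ = 0)
(-17*37)*G = -17*37*0 = -629*0 = 0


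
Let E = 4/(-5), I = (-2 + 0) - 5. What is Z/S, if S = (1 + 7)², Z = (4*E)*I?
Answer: 7/20 ≈ 0.35000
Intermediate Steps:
I = -7 (I = -2 - 5 = -7)
E = -⅘ (E = 4*(-⅕) = -⅘ ≈ -0.80000)
Z = 112/5 (Z = (4*(-⅘))*(-7) = -16/5*(-7) = 112/5 ≈ 22.400)
S = 64 (S = 8² = 64)
Z/S = (112/5)/64 = (112/5)*(1/64) = 7/20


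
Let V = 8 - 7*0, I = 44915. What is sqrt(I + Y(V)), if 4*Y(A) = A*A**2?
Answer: sqrt(45043) ≈ 212.23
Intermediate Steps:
V = 8 (V = 8 + 0 = 8)
Y(A) = A**3/4 (Y(A) = (A*A**2)/4 = A**3/4)
sqrt(I + Y(V)) = sqrt(44915 + (1/4)*8**3) = sqrt(44915 + (1/4)*512) = sqrt(44915 + 128) = sqrt(45043)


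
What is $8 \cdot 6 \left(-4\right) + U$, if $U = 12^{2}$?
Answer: $-48$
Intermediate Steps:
$U = 144$
$8 \cdot 6 \left(-4\right) + U = 8 \cdot 6 \left(-4\right) + 144 = 48 \left(-4\right) + 144 = -192 + 144 = -48$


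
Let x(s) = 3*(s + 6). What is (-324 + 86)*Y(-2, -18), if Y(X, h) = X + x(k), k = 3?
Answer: -5950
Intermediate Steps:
x(s) = 18 + 3*s (x(s) = 3*(6 + s) = 18 + 3*s)
Y(X, h) = 27 + X (Y(X, h) = X + (18 + 3*3) = X + (18 + 9) = X + 27 = 27 + X)
(-324 + 86)*Y(-2, -18) = (-324 + 86)*(27 - 2) = -238*25 = -5950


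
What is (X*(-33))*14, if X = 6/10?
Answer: -1386/5 ≈ -277.20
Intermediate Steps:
X = ⅗ (X = 6*(⅒) = ⅗ ≈ 0.60000)
(X*(-33))*14 = ((⅗)*(-33))*14 = -99/5*14 = -1386/5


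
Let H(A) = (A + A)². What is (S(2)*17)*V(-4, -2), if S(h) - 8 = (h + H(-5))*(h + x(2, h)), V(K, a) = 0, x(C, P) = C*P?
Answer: 0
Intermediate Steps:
H(A) = 4*A² (H(A) = (2*A)² = 4*A²)
S(h) = 8 + 3*h*(100 + h) (S(h) = 8 + (h + 4*(-5)²)*(h + 2*h) = 8 + (h + 4*25)*(3*h) = 8 + (h + 100)*(3*h) = 8 + (100 + h)*(3*h) = 8 + 3*h*(100 + h))
(S(2)*17)*V(-4, -2) = ((8 + 3*2² + 300*2)*17)*0 = ((8 + 3*4 + 600)*17)*0 = ((8 + 12 + 600)*17)*0 = (620*17)*0 = 10540*0 = 0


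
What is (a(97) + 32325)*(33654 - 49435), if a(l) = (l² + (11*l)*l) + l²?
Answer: -2440405402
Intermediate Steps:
a(l) = 13*l² (a(l) = (l² + 11*l²) + l² = 12*l² + l² = 13*l²)
(a(97) + 32325)*(33654 - 49435) = (13*97² + 32325)*(33654 - 49435) = (13*9409 + 32325)*(-15781) = (122317 + 32325)*(-15781) = 154642*(-15781) = -2440405402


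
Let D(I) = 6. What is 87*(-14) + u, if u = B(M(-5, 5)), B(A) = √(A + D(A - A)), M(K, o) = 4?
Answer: -1218 + √10 ≈ -1214.8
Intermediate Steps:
B(A) = √(6 + A) (B(A) = √(A + 6) = √(6 + A))
u = √10 (u = √(6 + 4) = √10 ≈ 3.1623)
87*(-14) + u = 87*(-14) + √10 = -1218 + √10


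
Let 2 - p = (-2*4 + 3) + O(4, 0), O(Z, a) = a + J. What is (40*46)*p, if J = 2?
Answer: 9200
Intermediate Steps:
O(Z, a) = 2 + a (O(Z, a) = a + 2 = 2 + a)
p = 5 (p = 2 - ((-2*4 + 3) + (2 + 0)) = 2 - ((-8 + 3) + 2) = 2 - (-5 + 2) = 2 - 1*(-3) = 2 + 3 = 5)
(40*46)*p = (40*46)*5 = 1840*5 = 9200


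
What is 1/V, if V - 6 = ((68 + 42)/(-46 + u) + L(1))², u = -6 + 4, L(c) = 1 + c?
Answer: 576/3505 ≈ 0.16434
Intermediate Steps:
u = -2
V = 3505/576 (V = 6 + ((68 + 42)/(-46 - 2) + (1 + 1))² = 6 + (110/(-48) + 2)² = 6 + (110*(-1/48) + 2)² = 6 + (-55/24 + 2)² = 6 + (-7/24)² = 6 + 49/576 = 3505/576 ≈ 6.0851)
1/V = 1/(3505/576) = 576/3505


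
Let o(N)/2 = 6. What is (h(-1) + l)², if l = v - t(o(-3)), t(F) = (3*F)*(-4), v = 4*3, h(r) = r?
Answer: 24025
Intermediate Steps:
v = 12
o(N) = 12 (o(N) = 2*6 = 12)
t(F) = -12*F
l = 156 (l = 12 - (-12)*12 = 12 - 1*(-144) = 12 + 144 = 156)
(h(-1) + l)² = (-1 + 156)² = 155² = 24025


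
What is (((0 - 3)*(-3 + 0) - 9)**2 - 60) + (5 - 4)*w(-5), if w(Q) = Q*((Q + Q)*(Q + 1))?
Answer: -260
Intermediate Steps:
w(Q) = 2*Q**2*(1 + Q) (w(Q) = Q*((2*Q)*(1 + Q)) = Q*(2*Q*(1 + Q)) = 2*Q**2*(1 + Q))
(((0 - 3)*(-3 + 0) - 9)**2 - 60) + (5 - 4)*w(-5) = (((0 - 3)*(-3 + 0) - 9)**2 - 60) + (5 - 4)*(2*(-5)**2*(1 - 5)) = ((-3*(-3) - 9)**2 - 60) + 1*(2*25*(-4)) = ((9 - 9)**2 - 60) + 1*(-200) = (0**2 - 60) - 200 = (0 - 60) - 200 = -60 - 200 = -260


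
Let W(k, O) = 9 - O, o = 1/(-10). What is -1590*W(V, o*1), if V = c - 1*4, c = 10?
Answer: -14469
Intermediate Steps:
o = -1/10 ≈ -0.10000
V = 6 (V = 10 - 1*4 = 10 - 4 = 6)
-1590*W(V, o*1) = -1590*(9 - (-1)/10) = -1590*(9 - 1*(-1/10)) = -1590*(9 + 1/10) = -1590*91/10 = -14469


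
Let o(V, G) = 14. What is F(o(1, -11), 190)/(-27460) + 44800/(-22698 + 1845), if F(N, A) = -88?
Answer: -43870462/20450835 ≈ -2.1452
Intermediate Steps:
F(o(1, -11), 190)/(-27460) + 44800/(-22698 + 1845) = -88/(-27460) + 44800/(-22698 + 1845) = -88*(-1/27460) + 44800/(-20853) = 22/6865 + 44800*(-1/20853) = 22/6865 - 6400/2979 = -43870462/20450835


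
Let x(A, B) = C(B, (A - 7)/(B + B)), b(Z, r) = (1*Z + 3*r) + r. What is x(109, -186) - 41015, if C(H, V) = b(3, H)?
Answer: -41756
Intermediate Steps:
b(Z, r) = Z + 4*r (b(Z, r) = (Z + 3*r) + r = Z + 4*r)
C(H, V) = 3 + 4*H
x(A, B) = 3 + 4*B
x(109, -186) - 41015 = (3 + 4*(-186)) - 41015 = (3 - 744) - 41015 = -741 - 41015 = -41756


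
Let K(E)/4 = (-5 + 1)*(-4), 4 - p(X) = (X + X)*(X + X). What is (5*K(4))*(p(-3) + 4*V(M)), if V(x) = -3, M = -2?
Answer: -14080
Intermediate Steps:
p(X) = 4 - 4*X² (p(X) = 4 - (X + X)*(X + X) = 4 - 2*X*2*X = 4 - 4*X²)
K(E) = 64 (K(E) = 4*((-5 + 1)*(-4)) = 4*(-4*(-4)) = 4*16 = 64)
(5*K(4))*(p(-3) + 4*V(M)) = (5*64)*((4 - 4*(-3)²) + 4*(-3)) = 320*((4 - 4*9) - 12) = 320*((4 - 36) - 12) = 320*(-32 - 12) = 320*(-44) = -14080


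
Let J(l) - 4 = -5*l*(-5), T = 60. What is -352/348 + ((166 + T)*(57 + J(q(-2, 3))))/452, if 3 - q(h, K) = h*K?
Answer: 12353/87 ≈ 141.99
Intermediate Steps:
q(h, K) = 3 - K*h (q(h, K) = 3 - h*K = 3 - K*h)
J(l) = 4 + 25*l (J(l) = 4 - 5*l*(-5) = 4 + 25*l)
-352/348 + ((166 + T)*(57 + J(q(-2, 3))))/452 = -352/348 + ((166 + 60)*(57 + (4 + 25*(3 - 1*3*(-2)))))/452 = -352*1/348 + (226*(57 + (4 + 25*(3 + 6))))*(1/452) = -88/87 + (226*(57 + (4 + 25*9)))*(1/452) = -88/87 + (226*(57 + (4 + 225)))*(1/452) = -88/87 + (226*(57 + 229))*(1/452) = -88/87 + (226*286)*(1/452) = -88/87 + 64636*(1/452) = -88/87 + 143 = 12353/87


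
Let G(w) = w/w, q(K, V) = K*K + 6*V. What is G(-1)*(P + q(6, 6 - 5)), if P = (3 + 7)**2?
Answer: 142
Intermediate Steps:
q(K, V) = K**2 + 6*V
P = 100 (P = 10**2 = 100)
G(w) = 1
G(-1)*(P + q(6, 6 - 5)) = 1*(100 + (6**2 + 6*(6 - 5))) = 1*(100 + (36 + 6*1)) = 1*(100 + (36 + 6)) = 1*(100 + 42) = 1*142 = 142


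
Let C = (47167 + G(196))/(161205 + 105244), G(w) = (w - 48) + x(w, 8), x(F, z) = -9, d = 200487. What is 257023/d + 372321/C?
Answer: 2841319486334123/1354891146 ≈ 2.0971e+6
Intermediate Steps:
G(w) = -57 + w (G(w) = (w - 48) - 9 = (-48 + w) - 9 = -57 + w)
C = 47306/266449 (C = (47167 + (-57 + 196))/(161205 + 105244) = (47167 + 139)/266449 = 47306*(1/266449) = 47306/266449 ≈ 0.17754)
257023/d + 372321/C = 257023/200487 + 372321/(47306/266449) = 257023*(1/200487) + 372321*(266449/47306) = 257023/200487 + 99204558129/47306 = 2841319486334123/1354891146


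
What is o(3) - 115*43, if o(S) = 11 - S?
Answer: -4937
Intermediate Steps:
o(3) - 115*43 = (11 - 1*3) - 115*43 = (11 - 3) - 4945 = 8 - 4945 = -4937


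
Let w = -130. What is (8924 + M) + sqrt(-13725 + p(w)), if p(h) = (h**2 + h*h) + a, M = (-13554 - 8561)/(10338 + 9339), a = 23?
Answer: 175575433/19677 + sqrt(20098) ≈ 9064.6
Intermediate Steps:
M = -22115/19677 ≈ -1.1239
p(h) = 23 + 2*h**2 (p(h) = (h**2 + h*h) + 23 = (h**2 + h**2) + 23 = 2*h**2 + 23 = 23 + 2*h**2)
(8924 + M) + sqrt(-13725 + p(w)) = (8924 - 22115/19677) + sqrt(-13725 + (23 + 2*(-130)**2)) = 175575433/19677 + sqrt(-13725 + (23 + 2*16900)) = 175575433/19677 + sqrt(-13725 + (23 + 33800)) = 175575433/19677 + sqrt(-13725 + 33823) = 175575433/19677 + sqrt(20098)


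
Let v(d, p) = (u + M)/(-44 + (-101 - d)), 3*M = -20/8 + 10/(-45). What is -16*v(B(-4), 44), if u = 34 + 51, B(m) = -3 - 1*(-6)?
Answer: 9082/999 ≈ 9.0911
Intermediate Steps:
B(m) = 3 (B(m) = -3 + 6 = 3)
u = 85
M = -49/54 (M = (-20/8 + 10/(-45))/3 = (-20*⅛ + 10*(-1/45))/3 = (-5/2 - 2/9)/3 = (⅓)*(-49/18) = -49/54 ≈ -0.90741)
v(d, p) = 4541/(54*(-145 - d)) (v(d, p) = (85 - 49/54)/(-44 + (-101 - d)) = 4541/(54*(-145 - d)))
-16*v(B(-4), 44) = -(-72656)/(7830 + 54*3) = -(-72656)/(7830 + 162) = -(-72656)/7992 = -16*(-4541/7992) = 9082/999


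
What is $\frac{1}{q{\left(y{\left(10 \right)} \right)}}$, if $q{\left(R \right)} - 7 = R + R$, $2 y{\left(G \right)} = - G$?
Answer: $- \frac{1}{3} \approx -0.33333$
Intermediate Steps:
$y{\left(G \right)} = - \frac{G}{2}$ ($y{\left(G \right)} = \frac{\left(-1\right) G}{2} = - \frac{G}{2}$)
$q{\left(R \right)} = 7 + 2 R$ ($q{\left(R \right)} = 7 + \left(R + R\right) = 7 + 2 R$)
$\frac{1}{q{\left(y{\left(10 \right)} \right)}} = \frac{1}{7 + 2 \left(\left(- \frac{1}{2}\right) 10\right)} = \frac{1}{7 + 2 \left(-5\right)} = \frac{1}{7 - 10} = \frac{1}{-3} = - \frac{1}{3}$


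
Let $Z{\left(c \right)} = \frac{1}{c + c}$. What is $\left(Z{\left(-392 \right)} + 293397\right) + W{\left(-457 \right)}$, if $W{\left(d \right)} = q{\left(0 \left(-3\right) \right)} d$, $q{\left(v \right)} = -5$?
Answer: $\frac{231814687}{784} \approx 2.9568 \cdot 10^{5}$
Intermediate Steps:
$Z{\left(c \right)} = \frac{1}{2 c}$
$W{\left(d \right)} = - 5 d$
$\left(Z{\left(-392 \right)} + 293397\right) + W{\left(-457 \right)} = \left(\frac{1}{2 \left(-392\right)} + 293397\right) - -2285 = \left(\frac{1}{2} \left(- \frac{1}{392}\right) + 293397\right) + 2285 = \left(- \frac{1}{784} + 293397\right) + 2285 = \frac{230023247}{784} + 2285 = \frac{231814687}{784}$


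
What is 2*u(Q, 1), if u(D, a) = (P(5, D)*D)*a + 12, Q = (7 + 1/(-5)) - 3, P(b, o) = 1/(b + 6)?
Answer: 1358/55 ≈ 24.691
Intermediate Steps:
P(b, o) = 1/(6 + b)
Q = 19/5 (Q = (7 - ⅕) - 3 = 34/5 - 3 = 19/5 ≈ 3.8000)
u(D, a) = 12 + D*a/11 (u(D, a) = (D/(6 + 5))*a + 12 = (D/11)*a + 12 = D*a/11 + 12 = 12 + D*a/11)
2*u(Q, 1) = 2*(12 + (1/11)*(19/5)*1) = 2*(12 + 19/55) = 2*(679/55) = 1358/55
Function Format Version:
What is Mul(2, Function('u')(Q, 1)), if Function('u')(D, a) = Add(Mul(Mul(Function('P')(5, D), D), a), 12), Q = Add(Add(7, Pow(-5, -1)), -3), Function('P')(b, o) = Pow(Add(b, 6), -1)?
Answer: Rational(1358, 55) ≈ 24.691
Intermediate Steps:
Function('P')(b, o) = Pow(Add(6, b), -1)
Q = Rational(19, 5) (Q = Add(Add(7, Rational(-1, 5)), -3) = Add(Rational(34, 5), -3) = Rational(19, 5) ≈ 3.8000)
Function('u')(D, a) = Add(12, Mul(Rational(1, 11), D, a)) (Function('u')(D, a) = Add(Mul(Mul(Pow(Add(6, 5), -1), D), a), 12) = Add(Mul(Mul(Pow(11, -1), D), a), 12) = Add(Mul(Mul(Rational(1, 11), D), a), 12) = Add(Mul(Rational(1, 11), D, a), 12) = Add(12, Mul(Rational(1, 11), D, a)))
Mul(2, Function('u')(Q, 1)) = Mul(2, Add(12, Mul(Rational(1, 11), Rational(19, 5), 1))) = Mul(2, Add(12, Rational(19, 55))) = Mul(2, Rational(679, 55)) = Rational(1358, 55)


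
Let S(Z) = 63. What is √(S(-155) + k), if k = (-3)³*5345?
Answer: 6*I*√4007 ≈ 379.81*I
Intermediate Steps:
k = -144315 (k = -27*5345 = -144315)
√(S(-155) + k) = √(63 - 144315) = √(-144252) = 6*I*√4007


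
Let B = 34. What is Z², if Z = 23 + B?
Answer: 3249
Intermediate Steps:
Z = 57 (Z = 23 + 34 = 57)
Z² = 57² = 3249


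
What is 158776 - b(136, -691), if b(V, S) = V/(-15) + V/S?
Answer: 1645809256/10365 ≈ 1.5879e+5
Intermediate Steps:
b(V, S) = -V/15 + V/S (b(V, S) = V*(-1/15) + V/S = -V/15 + V/S)
158776 - b(136, -691) = 158776 - (-1/15*136 + 136/(-691)) = 158776 - (-136/15 + 136*(-1/691)) = 158776 - (-136/15 - 136/691) = 158776 - 1*(-96016/10365) = 158776 + 96016/10365 = 1645809256/10365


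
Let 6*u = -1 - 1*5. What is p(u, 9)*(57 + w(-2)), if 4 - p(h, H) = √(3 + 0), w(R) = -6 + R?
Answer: 196 - 49*√3 ≈ 111.13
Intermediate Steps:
u = -1 (u = (-1 - 1*5)/6 = (-1 - 5)/6 = (⅙)*(-6) = -1)
p(h, H) = 4 - √3 (p(h, H) = 4 - √(3 + 0) = 4 - √3)
p(u, 9)*(57 + w(-2)) = (4 - √3)*(57 + (-6 - 2)) = (4 - √3)*(57 - 8) = (4 - √3)*49 = 196 - 49*√3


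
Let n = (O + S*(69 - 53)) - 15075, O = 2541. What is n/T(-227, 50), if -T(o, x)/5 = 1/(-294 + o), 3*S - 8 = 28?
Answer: -6430182/5 ≈ -1.2860e+6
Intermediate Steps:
S = 12 (S = 8/3 + (⅓)*28 = 8/3 + 28/3 = 12)
T(o, x) = -5/(-294 + o)
n = -12342 (n = (2541 + 12*(69 - 53)) - 15075 = (2541 + 12*16) - 15075 = (2541 + 192) - 15075 = 2733 - 15075 = -12342)
n/T(-227, 50) = -12342/((-5/(-294 - 227))) = -12342/((-5/(-521))) = -12342/((-5*(-1/521))) = -12342/5/521 = -12342*521/5 = -6430182/5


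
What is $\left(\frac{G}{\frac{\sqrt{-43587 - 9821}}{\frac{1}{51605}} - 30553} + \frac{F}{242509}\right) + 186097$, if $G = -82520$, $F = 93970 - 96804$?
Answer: $\frac{6418890037013415156983891}{34492175798015143581} + \frac{17033778400 i \sqrt{3338}}{142230497829009} \approx 1.861 \cdot 10^{5} + 0.0069193 i$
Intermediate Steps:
$F = -2834$
$\left(\frac{G}{\frac{\sqrt{-43587 - 9821}}{\frac{1}{51605}} - 30553} + \frac{F}{242509}\right) + 186097 = \left(- \frac{82520}{\frac{\sqrt{-43587 - 9821}}{\frac{1}{51605}} - 30553} - \frac{2834}{242509}\right) + 186097 = \left(- \frac{82520}{\sqrt{-53408} \frac{1}{\frac{1}{51605}} - 30553} - \frac{2834}{242509}\right) + 186097 = \left(- \frac{82520}{4 i \sqrt{3338} \cdot 51605 - 30553} - \frac{2834}{242509}\right) + 186097 = \left(- \frac{82520}{206420 i \sqrt{3338} - 30553} - \frac{2834}{242509}\right) + 186097 = \left(- \frac{82520}{-30553 + 206420 i \sqrt{3338}} - \frac{2834}{242509}\right) + 186097 = \left(- \frac{2834}{242509} - \frac{82520}{-30553 + 206420 i \sqrt{3338}}\right) + 186097 = \frac{45130194539}{242509} - \frac{82520}{-30553 + 206420 i \sqrt{3338}}$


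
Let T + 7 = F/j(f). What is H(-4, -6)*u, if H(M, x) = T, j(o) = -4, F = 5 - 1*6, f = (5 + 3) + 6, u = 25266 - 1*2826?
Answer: -151470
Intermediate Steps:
u = 22440 (u = 25266 - 2826 = 22440)
f = 14 (f = 8 + 6 = 14)
F = -1 (F = 5 - 6 = -1)
T = -27/4 (T = -7 - 1/(-4) = -7 - 1*(-¼) = -7 + ¼ = -27/4 ≈ -6.7500)
H(M, x) = -27/4
H(-4, -6)*u = -27/4*22440 = -151470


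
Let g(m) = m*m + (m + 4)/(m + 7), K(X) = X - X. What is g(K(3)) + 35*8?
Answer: 1964/7 ≈ 280.57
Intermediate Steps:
K(X) = 0
g(m) = m² + (4 + m)/(7 + m)
g(K(3)) + 35*8 = (4 + 0 + 0³ + 7*0²)/(7 + 0) + 35*8 = (4 + 0 + 0 + 7*0)/7 + 280 = (4 + 0 + 0 + 0)/7 + 280 = (⅐)*4 + 280 = 4/7 + 280 = 1964/7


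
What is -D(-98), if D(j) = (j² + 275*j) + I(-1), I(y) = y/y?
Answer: 17345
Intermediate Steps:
I(y) = 1
D(j) = 1 + j² + 275*j (D(j) = (j² + 275*j) + 1 = 1 + j² + 275*j)
-D(-98) = -(1 + (-98)² + 275*(-98)) = -(1 + 9604 - 26950) = -1*(-17345) = 17345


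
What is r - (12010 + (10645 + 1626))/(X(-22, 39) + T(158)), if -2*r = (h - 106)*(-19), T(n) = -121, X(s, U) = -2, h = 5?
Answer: -187475/246 ≈ -762.09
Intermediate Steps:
r = -1919/2 (r = -(5 - 106)*(-19)/2 = -(-101)*(-19)/2 = -½*1919 = -1919/2 ≈ -959.50)
r - (12010 + (10645 + 1626))/(X(-22, 39) + T(158)) = -1919/2 - (12010 + (10645 + 1626))/(-2 - 121) = -1919/2 - (12010 + 12271)/(-123) = -1919/2 - 24281*(-1)/123 = -1919/2 - 1*(-24281/123) = -1919/2 + 24281/123 = -187475/246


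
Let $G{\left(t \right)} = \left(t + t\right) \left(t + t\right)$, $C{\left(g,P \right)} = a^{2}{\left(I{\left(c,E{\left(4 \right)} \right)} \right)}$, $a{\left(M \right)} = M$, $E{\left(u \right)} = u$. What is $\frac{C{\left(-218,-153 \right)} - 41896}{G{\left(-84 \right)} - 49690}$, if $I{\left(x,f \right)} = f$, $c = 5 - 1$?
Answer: $\frac{20940}{10733} \approx 1.951$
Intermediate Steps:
$c = 4$ ($c = 5 - 1 = 4$)
$C{\left(g,P \right)} = 16$ ($C{\left(g,P \right)} = 4^{2} = 16$)
$G{\left(t \right)} = 4 t^{2}$ ($G{\left(t \right)} = 2 t 2 t = 4 t^{2}$)
$\frac{C{\left(-218,-153 \right)} - 41896}{G{\left(-84 \right)} - 49690} = \frac{16 - 41896}{4 \left(-84\right)^{2} - 49690} = - \frac{41880}{4 \cdot 7056 - 49690} = - \frac{41880}{28224 - 49690} = - \frac{41880}{-21466} = \left(-41880\right) \left(- \frac{1}{21466}\right) = \frac{20940}{10733}$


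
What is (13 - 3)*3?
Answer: 30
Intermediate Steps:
(13 - 3)*3 = 10*3 = 30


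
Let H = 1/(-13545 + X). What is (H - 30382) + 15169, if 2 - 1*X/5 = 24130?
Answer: -2041356406/134185 ≈ -15213.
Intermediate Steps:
X = -120640 (X = 10 - 5*24130 = 10 - 120650 = -120640)
H = -1/134185 (H = 1/(-13545 - 120640) = 1/(-134185) = -1/134185 ≈ -7.4524e-6)
(H - 30382) + 15169 = (-1/134185 - 30382) + 15169 = -4076808671/134185 + 15169 = -2041356406/134185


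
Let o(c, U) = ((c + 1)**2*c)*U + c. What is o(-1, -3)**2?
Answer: 1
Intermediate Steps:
o(c, U) = c + U*c*(1 + c)**2 (o(c, U) = ((1 + c)**2*c)*U + c = (c*(1 + c)**2)*U + c = U*c*(1 + c)**2 + c = c + U*c*(1 + c)**2)
o(-1, -3)**2 = (-(1 - 3*(1 - 1)**2))**2 = (-(1 - 3*0**2))**2 = (-(1 - 3*0))**2 = (-(1 + 0))**2 = (-1*1)**2 = (-1)**2 = 1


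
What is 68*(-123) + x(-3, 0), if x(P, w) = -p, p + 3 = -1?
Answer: -8360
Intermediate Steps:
p = -4 (p = -3 - 1 = -4)
x(P, w) = 4 (x(P, w) = -1*(-4) = 4)
68*(-123) + x(-3, 0) = 68*(-123) + 4 = -8364 + 4 = -8360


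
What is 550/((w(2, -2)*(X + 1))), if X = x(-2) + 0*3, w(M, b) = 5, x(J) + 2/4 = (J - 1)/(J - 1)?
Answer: 220/3 ≈ 73.333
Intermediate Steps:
x(J) = ½ (x(J) = -½ + (J - 1)/(J - 1) = -½ + (-1 + J)/(-1 + J) = -½ + 1 = ½)
X = ½ (X = ½ + 0*3 = ½ + 0 = ½ ≈ 0.50000)
550/((w(2, -2)*(X + 1))) = 550/((5*(½ + 1))) = 550/((5*(3/2))) = 550/(15/2) = 550*(2/15) = 220/3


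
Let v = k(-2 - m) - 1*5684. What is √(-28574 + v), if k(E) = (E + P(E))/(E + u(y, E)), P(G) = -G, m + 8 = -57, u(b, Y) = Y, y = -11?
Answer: I*√34258 ≈ 185.09*I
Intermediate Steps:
m = -65 (m = -8 - 57 = -65)
k(E) = 0 (k(E) = (E - E)/(E + E) = 0/((2*E)) = 0*(1/(2*E)) = 0)
v = -5684 (v = 0 - 1*5684 = 0 - 5684 = -5684)
√(-28574 + v) = √(-28574 - 5684) = √(-34258) = I*√34258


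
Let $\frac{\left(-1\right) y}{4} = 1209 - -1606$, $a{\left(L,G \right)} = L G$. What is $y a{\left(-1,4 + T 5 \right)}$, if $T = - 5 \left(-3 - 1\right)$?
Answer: $1171040$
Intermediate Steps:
$T = 20$ ($T = \left(-5\right) \left(-4\right) = 20$)
$a{\left(L,G \right)} = G L$
$y = -11260$ ($y = - 4 \left(1209 - -1606\right) = - 4 \left(1209 + 1606\right) = \left(-4\right) 2815 = -11260$)
$y a{\left(-1,4 + T 5 \right)} = - 11260 \left(4 + 20 \cdot 5\right) \left(-1\right) = - 11260 \left(4 + 100\right) \left(-1\right) = - 11260 \cdot 104 \left(-1\right) = \left(-11260\right) \left(-104\right) = 1171040$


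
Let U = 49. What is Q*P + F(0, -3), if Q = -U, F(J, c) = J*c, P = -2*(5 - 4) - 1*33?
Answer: 1715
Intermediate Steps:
P = -35 (P = -2*1 - 33 = -2 - 33 = -35)
Q = -49 (Q = -1*49 = -49)
Q*P + F(0, -3) = -49*(-35) + 0*(-3) = 1715 + 0 = 1715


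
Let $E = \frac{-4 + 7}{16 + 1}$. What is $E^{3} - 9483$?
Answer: $- \frac{46589952}{4913} \approx -9483.0$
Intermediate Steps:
$E = \frac{3}{17} \approx 0.17647$
$E^{3} - 9483 = \left(\frac{3}{17}\right)^{3} - 9483 = \frac{27}{4913} - 9483 = - \frac{46589952}{4913}$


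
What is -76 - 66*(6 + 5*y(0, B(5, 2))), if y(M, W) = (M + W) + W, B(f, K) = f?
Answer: -3772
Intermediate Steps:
y(M, W) = M + 2*W
-76 - 66*(6 + 5*y(0, B(5, 2))) = -76 - 66*(6 + 5*(0 + 2*5)) = -76 - 66*(6 + 5*(0 + 10)) = -76 - 66*(6 + 5*10) = -76 - 66*(6 + 50) = -76 - 66*56 = -76 - 3696 = -3772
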